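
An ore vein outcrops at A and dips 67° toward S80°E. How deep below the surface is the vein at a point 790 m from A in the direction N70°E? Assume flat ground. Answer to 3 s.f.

The hole lies 30° from the dip direction, so the down-dip offset is 790 × cos 30° = 684.16 m.
Depth = down-dip offset × tan(dip) = 684.16 × tan 67° = 684.16 × 2.3559
Depth = 1611.78 m

1610 m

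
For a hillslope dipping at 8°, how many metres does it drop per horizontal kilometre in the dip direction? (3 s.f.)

drop per km = 1000 × tan 8° = 1000 × 0.1405

141 m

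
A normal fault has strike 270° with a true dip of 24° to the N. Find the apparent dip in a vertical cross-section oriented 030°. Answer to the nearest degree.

21°

Angle between strike (270°) and section (030°): β = 60°.
tan α = tan 24° × sin 60° = 0.4452 × 0.8660 = 0.3856
apparent dip = arctan 0.3856 = 21.09°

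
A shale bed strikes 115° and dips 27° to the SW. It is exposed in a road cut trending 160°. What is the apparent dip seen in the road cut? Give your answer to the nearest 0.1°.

The strike is 115° and the section trends 160°; the acute angle between them is β = 45°.
tan α = tan 27° × sin 45° = 0.5095 × 0.7071 = 0.3603
α = arctan(0.3603) = 19.81°

19.8°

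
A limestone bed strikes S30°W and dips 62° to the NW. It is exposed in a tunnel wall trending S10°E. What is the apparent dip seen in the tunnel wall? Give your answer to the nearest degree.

The section lies 40° from the strike.
tan(apparent dip) = tan 62° · sin 40° = 1.2089
α = arctan(1.2089) = 50.40°

50°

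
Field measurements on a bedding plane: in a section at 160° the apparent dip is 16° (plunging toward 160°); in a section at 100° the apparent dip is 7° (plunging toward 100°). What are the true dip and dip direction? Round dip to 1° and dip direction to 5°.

true dip 16°, dip direction 165°

The two traces are lines in the plane: v₁ = (sin 160°·cos 16°, cos 160°·cos 16°, −sin 16°), v₂ = (sin 100°·cos 7°, cos 100°·cos 7°, −sin 7°).
Cross product v₁ × v₂ gives the pole to the plane: n ∝ (0.063, -0.229, 0.826).
True dip = arccos(n_z / |n|) = arccos(0.9610) = 16.1°.
Dip direction = azimuth of (n_x, n_y) = atan2(0.063, -0.229) = 165°.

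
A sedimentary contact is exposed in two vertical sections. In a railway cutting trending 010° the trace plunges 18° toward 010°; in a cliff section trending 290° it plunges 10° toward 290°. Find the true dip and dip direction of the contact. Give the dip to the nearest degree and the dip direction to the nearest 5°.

true dip 19°, dip direction 350°

Each apparent-dip line lies in the plane. As unit vectors (x east, y north, z up), v₁ plunges 18°→010° and v₂ plunges 10°→290°.
Cross product v₁ × v₂ gives the pole to the plane: n ∝ (-0.059, 0.315, 0.922).
Dip δ = arctan(|n_h|/n_z) = arctan(0.320/0.922) = 19.1°.
The horizontal component of n points toward azimuth atan2(n_x, n_y) = 349°, the dip direction.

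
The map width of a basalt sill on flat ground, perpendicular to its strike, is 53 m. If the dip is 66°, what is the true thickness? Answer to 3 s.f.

True thickness t = w · sin(dip) = 53 × sin 66°
t = 53 × 0.9135 = 48.418 m

48.4 m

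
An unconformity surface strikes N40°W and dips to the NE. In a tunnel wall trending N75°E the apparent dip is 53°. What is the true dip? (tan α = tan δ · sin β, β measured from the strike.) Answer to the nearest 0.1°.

β = acute angle between strike N40°W and section N75°E = 65°.
tan(true dip) = tan 53° / sin 65° = 1.4642
true dip = arctan 1.4642 = 55.67°

55.7°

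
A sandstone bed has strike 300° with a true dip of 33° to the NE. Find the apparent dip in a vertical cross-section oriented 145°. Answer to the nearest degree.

15°

The section lies 25° from the strike.
tan α = tan 33° × sin 25° = 0.6494 × 0.4226 = 0.2745
α = arctan(0.2745) = 15.35°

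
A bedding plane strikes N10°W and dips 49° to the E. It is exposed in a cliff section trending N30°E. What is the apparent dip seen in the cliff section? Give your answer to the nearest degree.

36°

Angle between strike (N10°W) and section (N30°E): β = 40°.
tan(apparent dip) = tan 49° · sin 40° = 0.7394
α = arctan(0.7394) = 36.48°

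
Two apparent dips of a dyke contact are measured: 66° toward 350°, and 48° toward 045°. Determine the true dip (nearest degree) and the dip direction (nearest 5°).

true dip 66°, dip direction 345°

Each apparent-dip line lies in the plane. As unit vectors (x east, y north, z up), v₁ plunges 66°→350° and v₂ plunges 48°→045°.
Cross product v₁ × v₂ gives the pole to the plane: n ∝ (-0.135, 0.485, 0.223).
Dip δ = arctan(|n_h|/n_z) = arctan(0.503/0.223) = 66.1°.
The horizontal component of n points toward azimuth atan2(n_x, n_y) = 344°, the dip direction.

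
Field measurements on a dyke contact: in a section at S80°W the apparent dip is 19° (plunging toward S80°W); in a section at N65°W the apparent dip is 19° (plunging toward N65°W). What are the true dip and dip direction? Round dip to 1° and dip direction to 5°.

true dip 20°, dip direction 280°

The two traces are lines in the plane: v₁ = (sin 260°·cos 19°, cos 260°·cos 19°, −sin 19°), v₂ = (sin 295°·cos 19°, cos 295°·cos 19°, −sin 19°).
n = v₁ × v₂ = (-0.184, 0.024, 0.513) (taken with n_z > 0).
Dip δ = arctan(|n_h|/n_z) = arctan(0.185/0.513) = 19.9°.
Dip direction = azimuth of (n_x, n_y) = atan2(-0.184, 0.024) = 278°.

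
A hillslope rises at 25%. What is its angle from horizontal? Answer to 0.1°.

tan θ = 25/100 = 0.2500
θ = arctan(0.2500) = 14.04°

14.0°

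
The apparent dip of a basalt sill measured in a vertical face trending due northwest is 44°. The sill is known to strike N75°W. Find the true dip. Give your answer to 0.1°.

β = acute angle between strike N75°W and section due northwest = 30°.
tan(true dip) = tan 44° / sin 30° = 1.9314
δ = arctan(1.9314) = 62.63°

62.6°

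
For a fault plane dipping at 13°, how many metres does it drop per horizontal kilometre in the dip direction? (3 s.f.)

drop per km = 1000 × tan 13° = 1000 × 0.2309

231 m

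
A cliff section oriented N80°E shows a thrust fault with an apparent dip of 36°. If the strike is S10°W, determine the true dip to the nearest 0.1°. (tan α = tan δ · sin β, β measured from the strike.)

The section is 70° from the strike.
tan(true dip) = tan 36° / sin 70° = 0.7732
δ = arctan(0.7732) = 37.71°

37.7°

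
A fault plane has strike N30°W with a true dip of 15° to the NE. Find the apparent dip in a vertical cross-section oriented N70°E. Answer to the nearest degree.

Angle between strike (N30°W) and section (N70°E): β = 80°.
tan(apparent dip) = tan 15° · sin 80° = 0.2639
apparent dip = arctan 0.2639 = 14.78°

15°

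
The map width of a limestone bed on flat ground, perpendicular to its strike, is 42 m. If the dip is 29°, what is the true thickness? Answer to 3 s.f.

True thickness t = w · sin(dip) = 42 × sin 29°
t = 42 × 0.4848 = 20.362 m

20.4 m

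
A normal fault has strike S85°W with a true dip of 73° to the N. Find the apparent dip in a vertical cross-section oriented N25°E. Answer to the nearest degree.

71°

Angle between strike (S85°W) and section (N25°E): β = 60°.
tan(apparent dip) = tan 73° · sin 60° = 2.8326
apparent dip = arctan 2.8326 = 70.56°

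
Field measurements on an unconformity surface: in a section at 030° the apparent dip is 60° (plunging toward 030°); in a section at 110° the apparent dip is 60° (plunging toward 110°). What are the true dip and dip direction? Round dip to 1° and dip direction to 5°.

true dip 66°, dip direction 070°

The two traces are lines in the plane: v₁ = (sin 30°·cos 60°, cos 30°·cos 60°, −sin 60°), v₂ = (sin 110°·cos 60°, cos 110°·cos 60°, −sin 60°).
Cross product v₁ × v₂ gives the pole to the plane: n ∝ (0.523, 0.190, 0.246).
tan δ = √(n_x²+n_y²)/n_z = 0.557/0.246, so δ = 66.1°.
The horizontal component of n points toward azimuth atan2(n_x, n_y) = 70°, the dip direction.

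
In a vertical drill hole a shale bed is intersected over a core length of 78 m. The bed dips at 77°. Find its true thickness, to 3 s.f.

17.5 m

True thickness t = h · cos(dip) = 78 × cos 77°
t = 78 × 0.2250 = 17.546 m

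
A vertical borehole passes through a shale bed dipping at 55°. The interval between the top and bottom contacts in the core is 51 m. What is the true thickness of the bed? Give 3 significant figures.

True thickness t = h · cos(dip) = 51 × cos 55°
t = 51 × 0.5736 = 29.252 m

29.3 m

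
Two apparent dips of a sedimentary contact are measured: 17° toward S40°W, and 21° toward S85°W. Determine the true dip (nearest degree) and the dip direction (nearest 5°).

Each apparent-dip line lies in the plane. As unit vectors (x east, y north, z up), v₁ plunges 17°→S40°W and v₂ plunges 21°→S85°W.
n = v₁ × v₂ = (-0.239, -0.052, 0.631) (taken with n_z > 0).
tan δ = √(n_x²+n_y²)/n_z = 0.244/0.631, so δ = 21.2°.
The horizontal component of n points toward azimuth atan2(n_x, n_y) = 258°, the dip direction.

true dip 21°, dip direction 260°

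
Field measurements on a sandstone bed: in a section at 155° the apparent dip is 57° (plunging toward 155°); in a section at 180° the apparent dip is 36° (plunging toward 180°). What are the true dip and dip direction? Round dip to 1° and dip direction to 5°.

The two traces are lines in the plane: v₁ = (sin 155°·cos 57°, cos 155°·cos 57°, −sin 57°), v₂ = (sin 180°·cos 36°, cos 180°·cos 36°, −sin 36°).
Cross product v₁ × v₂ gives the pole to the plane: n ∝ (0.388, -0.135, 0.186).
True dip = arccos(n_z / |n|) = arccos(0.4125) = 65.6°.
Dip direction = atan2(0.388, -0.135) = 109° (azimuth of n's horizontal projection).

true dip 66°, dip direction 110°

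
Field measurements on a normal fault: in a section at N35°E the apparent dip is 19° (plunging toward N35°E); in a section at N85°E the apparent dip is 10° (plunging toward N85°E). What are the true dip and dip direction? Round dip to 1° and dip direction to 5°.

Each apparent-dip line lies in the plane. As unit vectors (x east, y north, z up), v₁ plunges 19°→N35°E and v₂ plunges 10°→N85°E.
Cross product v₁ × v₂ gives the pole to the plane: n ∝ (0.107, 0.225, 0.713).
True dip = arccos(n_z / |n|) = arccos(0.9441) = 19.3°.
Dip direction = azimuth of (n_x, n_y) = atan2(0.107, 0.225) = 25°.

true dip 19°, dip direction 025°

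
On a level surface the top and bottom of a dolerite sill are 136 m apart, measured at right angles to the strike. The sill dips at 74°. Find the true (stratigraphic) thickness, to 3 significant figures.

131 m

True thickness t = w · sin(dip) = 136 × sin 74°
t = 136 × 0.9613 = 130.732 m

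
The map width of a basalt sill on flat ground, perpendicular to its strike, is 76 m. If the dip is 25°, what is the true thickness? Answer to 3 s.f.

32.1 m

True thickness t = w · sin(dip) = 76 × sin 25°
t = 76 × 0.4226 = 32.119 m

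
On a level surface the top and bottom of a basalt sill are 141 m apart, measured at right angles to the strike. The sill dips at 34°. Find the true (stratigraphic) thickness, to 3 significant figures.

True thickness t = w · sin(dip) = 141 × sin 34°
t = 141 × 0.5592 = 78.846 m

78.8 m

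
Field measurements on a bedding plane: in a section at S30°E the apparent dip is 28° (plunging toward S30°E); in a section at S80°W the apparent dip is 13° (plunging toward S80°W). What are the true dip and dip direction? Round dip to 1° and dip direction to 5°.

Each apparent-dip line lies in the plane. As unit vectors (x east, y north, z up), v₁ plunges 28°→S30°E and v₂ plunges 13°→S80°W.
The plane normal is n = v₁ × v₂ ∝ (-0.093, -0.550, 0.808).
Dip δ = arctan(|n_h|/n_z) = arctan(0.558/0.808) = 34.6°.
Dip direction = atan2(-0.093, -0.550) = 190° (azimuth of n's horizontal projection).

true dip 35°, dip direction 190°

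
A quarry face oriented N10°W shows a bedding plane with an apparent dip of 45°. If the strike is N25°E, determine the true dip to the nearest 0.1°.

60.2°

β = acute angle between strike N25°E and section N10°W = 35°.
tan δ = tan α / sin β = tan 45° / sin 35° = 1.0000 / 0.5736 = 1.7434
true dip = arctan 1.7434 = 60.16°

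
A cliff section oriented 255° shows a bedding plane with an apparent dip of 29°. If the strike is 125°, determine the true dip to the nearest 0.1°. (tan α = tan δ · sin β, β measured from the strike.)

35.9°

The section is 50° from the strike.
tan(true dip) = tan 29° / sin 50° = 0.7236
δ = arctan(0.7236) = 35.89°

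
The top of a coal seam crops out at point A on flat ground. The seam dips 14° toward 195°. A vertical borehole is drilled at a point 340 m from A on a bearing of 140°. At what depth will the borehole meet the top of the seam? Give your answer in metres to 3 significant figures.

The hole lies 55° from the dip direction, so the down-dip offset is 340 × cos 55° = 195.02 m.
Depth = down-dip offset × tan(dip) = 195.02 × tan 14° = 195.02 × 0.2493
Depth = 48.62 m

48.6 m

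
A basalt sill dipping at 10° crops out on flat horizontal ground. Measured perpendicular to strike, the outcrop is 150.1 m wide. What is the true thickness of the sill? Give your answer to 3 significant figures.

True thickness t = w · sin(dip) = 150.1 × sin 10°
t = 150.1 × 0.1736 = 26.065 m

26.1 m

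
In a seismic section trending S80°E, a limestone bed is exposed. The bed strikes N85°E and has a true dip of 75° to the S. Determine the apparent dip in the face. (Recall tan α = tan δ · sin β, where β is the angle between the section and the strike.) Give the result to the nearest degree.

44°

The strike is N85°E and the section trends S80°E; the acute angle between them is β = 15°.
tan(apparent dip) = tan 75° · sin 15° = 0.9659
apparent dip = arctan 0.9659 = 44.01°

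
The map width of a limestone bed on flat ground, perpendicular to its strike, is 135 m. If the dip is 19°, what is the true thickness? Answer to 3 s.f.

True thickness t = w · sin(dip) = 135 × sin 19°
t = 135 × 0.3256 = 43.952 m

44.0 m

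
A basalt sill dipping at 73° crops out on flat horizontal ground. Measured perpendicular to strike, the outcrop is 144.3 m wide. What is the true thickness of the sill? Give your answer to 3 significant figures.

138 m

True thickness t = w · sin(dip) = 144.3 × sin 73°
t = 144.3 × 0.9563 = 137.995 m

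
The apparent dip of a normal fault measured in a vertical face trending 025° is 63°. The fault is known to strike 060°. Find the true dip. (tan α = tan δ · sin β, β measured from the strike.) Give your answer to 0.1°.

73.7°

β = acute angle between strike 060° and section 025° = 35°.
tan(true dip) = tan 63° / sin 35° = 3.4217
true dip = arctan 3.4217 = 73.71°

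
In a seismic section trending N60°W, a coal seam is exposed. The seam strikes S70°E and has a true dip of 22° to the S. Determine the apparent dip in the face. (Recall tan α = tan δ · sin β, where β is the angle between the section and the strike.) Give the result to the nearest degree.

Angle between strike (S70°E) and section (N60°W): β = 10°.
tan α = tan 22° × sin 10° = 0.4040 × 0.1736 = 0.0702
α = arctan(0.0702) = 4.01°

4°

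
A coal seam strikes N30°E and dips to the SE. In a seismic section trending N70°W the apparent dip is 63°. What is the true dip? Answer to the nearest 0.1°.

63.4°

β = acute angle between strike N30°E and section N70°W = 80°.
tan(true dip) = tan 63° / sin 80° = 1.9929
true dip = arctan 1.9929 = 63.35°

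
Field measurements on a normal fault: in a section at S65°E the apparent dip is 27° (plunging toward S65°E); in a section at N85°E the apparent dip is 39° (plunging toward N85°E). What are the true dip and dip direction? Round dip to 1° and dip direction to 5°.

true dip 42°, dip direction 060°

Represent each trace as a vector plunging at its apparent dip toward its trend (east-north-up frame): v₁ = (0.808, -0.377, -0.454), v₂ = (0.774, 0.068, -0.629).
The plane normal is n = v₁ × v₂ ∝ (0.268, 0.157, 0.346).
True dip = arccos(n_z / |n|) = arccos(0.7448) = 41.9°.
Dip direction = azimuth of (n_x, n_y) = atan2(0.268, 0.157) = 60°.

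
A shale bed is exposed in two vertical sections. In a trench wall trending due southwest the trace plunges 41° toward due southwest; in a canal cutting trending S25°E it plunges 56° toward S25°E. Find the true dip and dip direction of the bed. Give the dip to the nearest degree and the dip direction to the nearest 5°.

Each apparent-dip line lies in the plane. As unit vectors (x east, y north, z up), v₁ plunges 41°→due southwest and v₂ plunges 56°→S25°E.
Cross product v₁ × v₂ gives the pole to the plane: n ∝ (0.110, -0.597, 0.397).
Dip δ = arctan(|n_h|/n_z) = arctan(0.607/0.397) = 56.9°.
Dip direction = atan2(0.110, -0.597) = 170° (azimuth of n's horizontal projection).

true dip 57°, dip direction 170°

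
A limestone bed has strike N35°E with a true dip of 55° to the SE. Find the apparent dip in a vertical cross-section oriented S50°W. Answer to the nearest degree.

The section lies 15° from the strike.
tan α = tan 55° × sin 15° = 1.4281 × 0.2588 = 0.3696
α = arctan(0.3696) = 20.29°

20°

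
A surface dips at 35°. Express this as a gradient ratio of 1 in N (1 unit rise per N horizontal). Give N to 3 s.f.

1 in 1.43

1 : N means tan θ = 1/N, so N = 1/tan 35° = 1/0.7002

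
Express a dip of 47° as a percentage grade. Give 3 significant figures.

107%

grade % = 100 × tan 47° = 100 × 1.0724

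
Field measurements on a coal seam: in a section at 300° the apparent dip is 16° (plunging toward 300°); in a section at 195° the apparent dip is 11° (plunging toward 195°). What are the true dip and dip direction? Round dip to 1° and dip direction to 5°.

true dip 22°, dip direction 255°

Represent each trace as a vector plunging at its apparent dip toward its trend (east-north-up frame): v₁ = (-0.832, 0.481, -0.276), v₂ = (-0.254, -0.948, -0.191).
n = v₁ × v₂ = (-0.353, -0.089, 0.911) (taken with n_z > 0).
tan δ = √(n_x²+n_y²)/n_z = 0.364/0.911, so δ = 21.8°.
The horizontal component of n points toward azimuth atan2(n_x, n_y) = 256°, the dip direction.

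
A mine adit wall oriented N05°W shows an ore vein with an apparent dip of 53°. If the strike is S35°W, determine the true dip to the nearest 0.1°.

64.2°

The section is 40° from the strike.
tan(true dip) = tan 53° / sin 40° = 2.0645
δ = arctan(2.0645) = 64.16°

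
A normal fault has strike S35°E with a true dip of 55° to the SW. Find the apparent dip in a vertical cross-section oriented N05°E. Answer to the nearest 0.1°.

The strike is S35°E and the section trends N05°E; the acute angle between them is β = 40°.
tan(apparent dip) = tan 55° · sin 40° = 0.9180
apparent dip = arctan 0.9180 = 42.55°

42.6°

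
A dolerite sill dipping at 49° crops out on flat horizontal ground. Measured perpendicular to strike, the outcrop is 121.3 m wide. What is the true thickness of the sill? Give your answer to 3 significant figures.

True thickness t = w · sin(dip) = 121.3 × sin 49°
t = 121.3 × 0.7547 = 91.546 m

91.5 m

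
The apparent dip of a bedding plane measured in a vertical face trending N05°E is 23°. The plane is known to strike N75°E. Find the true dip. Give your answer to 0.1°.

β = acute angle between strike N75°E and section N05°E = 70°.
tan δ = tan α / sin β = tan 23° / sin 70° = 0.4245 / 0.9397 = 0.4517
true dip = arctan 0.4517 = 24.31°

24.3°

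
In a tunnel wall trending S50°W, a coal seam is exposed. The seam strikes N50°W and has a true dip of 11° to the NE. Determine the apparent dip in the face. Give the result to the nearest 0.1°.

Angle between strike (N50°W) and section (S50°W): β = 80°.
tan(apparent dip) = tan 11° · sin 80° = 0.1914
apparent dip = arctan 0.1914 = 10.84°

10.8°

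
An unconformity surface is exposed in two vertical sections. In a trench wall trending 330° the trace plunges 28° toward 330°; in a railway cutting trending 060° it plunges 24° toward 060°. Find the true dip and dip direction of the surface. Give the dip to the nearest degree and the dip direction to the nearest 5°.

true dip 35°, dip direction 010°

The two traces are lines in the plane: v₁ = (sin 330°·cos 28°, cos 330°·cos 28°, −sin 28°), v₂ = (sin 60°·cos 24°, cos 60°·cos 24°, −sin 24°).
Cross product v₁ × v₂ gives the pole to the plane: n ∝ (0.097, 0.551, 0.807).
True dip = arccos(n_z / |n|) = arccos(0.8217) = 34.7°.
The horizontal component of n points toward azimuth atan2(n_x, n_y) = 10°, the dip direction.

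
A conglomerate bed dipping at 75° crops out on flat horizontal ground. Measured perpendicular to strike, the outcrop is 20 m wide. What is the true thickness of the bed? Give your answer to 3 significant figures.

19.3 m

True thickness t = w · sin(dip) = 20 × sin 75°
t = 20 × 0.9659 = 19.319 m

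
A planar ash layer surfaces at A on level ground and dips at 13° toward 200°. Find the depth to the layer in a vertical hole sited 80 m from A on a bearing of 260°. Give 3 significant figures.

The hole lies 60° from the dip direction, so the down-dip offset is 80 × cos 60° = 40.00 m.
Depth = down-dip offset × tan(dip) = 40.00 × tan 13° = 40.00 × 0.2309
Depth = 9.23 m

9.23 m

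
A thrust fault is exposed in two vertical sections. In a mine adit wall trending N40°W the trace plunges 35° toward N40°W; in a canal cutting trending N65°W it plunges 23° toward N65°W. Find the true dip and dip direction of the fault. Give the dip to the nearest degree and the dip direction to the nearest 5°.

The two traces are lines in the plane: v₁ = (sin 320°·cos 35°, cos 320°·cos 35°, −sin 35°), v₂ = (sin 295°·cos 23°, cos 295°·cos 23°, −sin 23°).
n = v₁ × v₂ = (-0.022, 0.273, 0.319) (taken with n_z > 0).
Dip δ = arctan(|n_h|/n_z) = arctan(0.274/0.319) = 40.7°.
Dip direction = atan2(-0.022, 0.273) = 355° (azimuth of n's horizontal projection).

true dip 41°, dip direction 355°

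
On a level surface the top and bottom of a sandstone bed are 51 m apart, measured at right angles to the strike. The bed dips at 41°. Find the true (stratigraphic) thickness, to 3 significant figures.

True thickness t = w · sin(dip) = 51 × sin 41°
t = 51 × 0.6561 = 33.459 m

33.5 m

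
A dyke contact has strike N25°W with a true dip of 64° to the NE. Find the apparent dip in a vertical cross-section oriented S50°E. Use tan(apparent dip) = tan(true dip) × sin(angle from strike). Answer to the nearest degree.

41°

The section lies 25° from the strike.
tan α = tan 64° × sin 25° = 2.0503 × 0.4226 = 0.8665
apparent dip = arctan 0.8665 = 40.91°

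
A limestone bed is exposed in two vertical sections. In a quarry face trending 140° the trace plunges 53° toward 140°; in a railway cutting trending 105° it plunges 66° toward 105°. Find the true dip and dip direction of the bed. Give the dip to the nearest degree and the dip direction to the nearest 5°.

Represent each trace as a vector plunging at its apparent dip toward its trend (east-north-up frame): v₁ = (0.387, -0.461, -0.799), v₂ = (0.393, -0.105, -0.914).
Cross product v₁ × v₂ gives the pole to the plane: n ∝ (0.337, 0.040, 0.140).
True dip = arccos(n_z / |n|) = arccos(0.3822) = 67.5°.
Dip direction = azimuth of (n_x, n_y) = atan2(0.337, 0.040) = 83°.

true dip 68°, dip direction 085°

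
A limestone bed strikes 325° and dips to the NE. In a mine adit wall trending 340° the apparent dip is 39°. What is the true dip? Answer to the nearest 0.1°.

72.3°

The section is 15° from the strike.
tan δ = tan α / sin β = tan 39° / sin 15° = 0.8098 / 0.2588 = 3.1288
δ = arctan(3.1288) = 72.28°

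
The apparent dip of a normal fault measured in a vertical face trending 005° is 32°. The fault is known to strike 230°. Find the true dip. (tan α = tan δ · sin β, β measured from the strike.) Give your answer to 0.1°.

41.5°

β = acute angle between strike 230° and section 005° = 45°.
tan δ = tan α / sin β = tan 32° / sin 45° = 0.6249 / 0.7071 = 0.8837
true dip = arctan 0.8837 = 41.47°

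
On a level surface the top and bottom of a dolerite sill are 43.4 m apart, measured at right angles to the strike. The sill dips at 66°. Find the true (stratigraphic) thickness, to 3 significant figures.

True thickness t = w · sin(dip) = 43.4 × sin 66°
t = 43.4 × 0.9135 = 39.648 m

39.6 m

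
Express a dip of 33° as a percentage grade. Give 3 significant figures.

64.9%

grade % = 100 × tan 33° = 100 × 0.6494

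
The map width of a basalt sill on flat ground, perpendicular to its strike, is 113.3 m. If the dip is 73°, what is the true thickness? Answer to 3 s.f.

108 m

True thickness t = w · sin(dip) = 113.3 × sin 73°
t = 113.3 × 0.9563 = 108.349 m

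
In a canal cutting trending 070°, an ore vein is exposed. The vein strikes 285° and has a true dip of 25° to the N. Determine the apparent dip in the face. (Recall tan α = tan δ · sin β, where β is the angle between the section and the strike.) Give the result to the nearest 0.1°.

The strike is 285° and the section trends 070°; the acute angle between them is β = 35°.
tan α = tan 25° × sin 35° = 0.4663 × 0.5736 = 0.2675
apparent dip = arctan 0.2675 = 14.97°

15.0°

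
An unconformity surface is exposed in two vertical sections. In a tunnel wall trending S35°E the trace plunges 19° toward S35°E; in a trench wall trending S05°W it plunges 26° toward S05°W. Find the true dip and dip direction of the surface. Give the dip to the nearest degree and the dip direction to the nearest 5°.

true dip 26°, dip direction 190°

Represent each trace as a vector plunging at its apparent dip toward its trend (east-north-up frame): v₁ = (0.542, -0.775, -0.326), v₂ = (-0.078, -0.895, -0.438).
The plane normal is n = v₁ × v₂ ∝ (-0.048, -0.263, 0.546).
Dip δ = arctan(|n_h|/n_z) = arctan(0.268/0.546) = 26.1°.
Dip direction = azimuth of (n_x, n_y) = atan2(-0.048, -0.263) = 190°.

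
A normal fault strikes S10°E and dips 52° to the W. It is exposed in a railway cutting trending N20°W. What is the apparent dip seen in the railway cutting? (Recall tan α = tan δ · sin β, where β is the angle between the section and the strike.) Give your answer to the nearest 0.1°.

12.5°

Angle between strike (S10°E) and section (N20°W): β = 10°.
tan(apparent dip) = tan 52° · sin 10° = 0.2223
α = arctan(0.2223) = 12.53°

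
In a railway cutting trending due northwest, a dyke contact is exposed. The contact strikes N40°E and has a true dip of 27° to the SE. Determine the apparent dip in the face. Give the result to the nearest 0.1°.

26.9°

The section lies 85° from the strike.
tan(apparent dip) = tan 27° · sin 85° = 0.5076
α = arctan(0.5076) = 26.91°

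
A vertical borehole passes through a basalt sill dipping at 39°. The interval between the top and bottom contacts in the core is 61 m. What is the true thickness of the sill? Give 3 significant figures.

47.4 m

True thickness t = h · cos(dip) = 61 × cos 39°
t = 61 × 0.7771 = 47.406 m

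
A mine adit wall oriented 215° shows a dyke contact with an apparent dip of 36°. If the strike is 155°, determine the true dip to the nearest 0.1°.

The section is 60° from the strike.
tan(true dip) = tan 36° / sin 60° = 0.8389
δ = arctan(0.8389) = 39.99°

40.0°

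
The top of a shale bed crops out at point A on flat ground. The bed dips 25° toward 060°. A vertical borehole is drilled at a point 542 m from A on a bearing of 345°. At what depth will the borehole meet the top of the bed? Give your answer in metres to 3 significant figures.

65.4 m

The hole lies 75° from the dip direction, so the down-dip offset is 542 × cos 75° = 140.28 m.
Depth = down-dip offset × tan(dip) = 140.28 × tan 25° = 140.28 × 0.4663
Depth = 65.41 m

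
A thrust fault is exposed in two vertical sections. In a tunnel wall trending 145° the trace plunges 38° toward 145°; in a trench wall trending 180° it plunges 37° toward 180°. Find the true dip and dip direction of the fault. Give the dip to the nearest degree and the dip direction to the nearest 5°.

true dip 39°, dip direction 160°

Each apparent-dip line lies in the plane. As unit vectors (x east, y north, z up), v₁ plunges 38°→145° and v₂ plunges 37°→180°.
n = v₁ × v₂ = (0.103, -0.272, 0.361) (taken with n_z > 0).
True dip = arccos(n_z / |n|) = arccos(0.7786) = 38.9°.
The horizontal component of n points toward azimuth atan2(n_x, n_y) = 159°, the dip direction.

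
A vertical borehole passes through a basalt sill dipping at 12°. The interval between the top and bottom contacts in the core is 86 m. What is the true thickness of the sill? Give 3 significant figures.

True thickness t = h · cos(dip) = 86 × cos 12°
t = 86 × 0.9781 = 84.121 m

84.1 m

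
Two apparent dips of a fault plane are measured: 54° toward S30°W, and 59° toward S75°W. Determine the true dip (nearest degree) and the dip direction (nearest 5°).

Each apparent-dip line lies in the plane. As unit vectors (x east, y north, z up), v₁ plunges 54°→S30°W and v₂ plunges 59°→S75°W.
The plane normal is n = v₁ × v₂ ∝ (-0.328, -0.151, 0.214).
Dip δ = arctan(|n_h|/n_z) = arctan(0.361/0.214) = 59.4°.
The horizontal component of n points toward azimuth atan2(n_x, n_y) = 245°, the dip direction.

true dip 59°, dip direction 245°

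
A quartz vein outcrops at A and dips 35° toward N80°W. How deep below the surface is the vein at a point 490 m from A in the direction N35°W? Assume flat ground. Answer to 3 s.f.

243 m

The hole lies 45° from the dip direction, so the down-dip offset is 490 × cos 45° = 346.48 m.
Depth = down-dip offset × tan(dip) = 346.48 × tan 35° = 346.48 × 0.7002
Depth = 242.61 m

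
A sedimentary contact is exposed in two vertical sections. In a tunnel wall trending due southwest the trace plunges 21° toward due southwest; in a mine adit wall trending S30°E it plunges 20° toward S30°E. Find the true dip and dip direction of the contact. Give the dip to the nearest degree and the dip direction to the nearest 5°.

Represent each trace as a vector plunging at its apparent dip toward its trend (east-north-up frame): v₁ = (-0.660, -0.660, -0.358), v₂ = (0.470, -0.814, -0.342).
Cross product v₁ × v₂ gives the pole to the plane: n ∝ (-0.066, -0.394, 0.847).
tan δ = √(n_x²+n_y²)/n_z = 0.400/0.847, so δ = 25.2°.
Dip direction = azimuth of (n_x, n_y) = atan2(-0.066, -0.394) = 189°.

true dip 25°, dip direction 190°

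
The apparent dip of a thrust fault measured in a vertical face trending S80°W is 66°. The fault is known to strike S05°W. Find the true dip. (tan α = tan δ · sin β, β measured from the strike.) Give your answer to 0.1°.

β = acute angle between strike S05°W and section S80°W = 75°.
tan δ = tan α / sin β = tan 66° / sin 75° = 2.2460 / 0.9659 = 2.3253
true dip = arctan 2.3253 = 66.73°

66.7°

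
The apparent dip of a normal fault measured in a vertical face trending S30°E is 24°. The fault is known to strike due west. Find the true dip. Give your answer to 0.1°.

The section is 60° from the strike.
tan δ = tan α / sin β = tan 24° / sin 60° = 0.4452 / 0.8660 = 0.5141
δ = arctan(0.5141) = 27.21°

27.2°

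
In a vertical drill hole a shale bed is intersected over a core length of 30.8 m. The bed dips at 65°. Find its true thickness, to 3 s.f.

True thickness t = h · cos(dip) = 30.8 × cos 65°
t = 30.8 × 0.4226 = 13.017 m

13.0 m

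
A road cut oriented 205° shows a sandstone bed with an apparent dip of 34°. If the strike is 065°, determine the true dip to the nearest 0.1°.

β = acute angle between strike 065° and section 205° = 40°.
tan(true dip) = tan 34° / sin 40° = 1.0493
true dip = arctan 1.0493 = 46.38°

46.4°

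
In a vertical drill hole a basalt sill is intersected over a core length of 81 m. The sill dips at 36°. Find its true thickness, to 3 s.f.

65.5 m

True thickness t = h · cos(dip) = 81 × cos 36°
t = 81 × 0.8090 = 65.530 m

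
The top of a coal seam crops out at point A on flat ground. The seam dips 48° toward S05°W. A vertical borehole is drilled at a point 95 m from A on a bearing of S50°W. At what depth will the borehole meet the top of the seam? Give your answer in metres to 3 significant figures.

74.6 m

The hole lies 45° from the dip direction, so the down-dip offset is 95 × cos 45° = 67.18 m.
Depth = down-dip offset × tan(dip) = 67.18 × tan 48° = 67.18 × 1.1106
Depth = 74.61 m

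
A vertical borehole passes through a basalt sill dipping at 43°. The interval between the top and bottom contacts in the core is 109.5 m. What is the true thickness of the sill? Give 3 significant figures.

80.1 m

True thickness t = h · cos(dip) = 109.5 × cos 43°
t = 109.5 × 0.7314 = 80.083 m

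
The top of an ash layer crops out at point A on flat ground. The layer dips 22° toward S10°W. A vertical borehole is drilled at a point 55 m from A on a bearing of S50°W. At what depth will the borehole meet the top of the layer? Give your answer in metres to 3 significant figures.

The hole lies 40° from the dip direction, so the down-dip offset is 55 × cos 40° = 42.13 m.
Depth = down-dip offset × tan(dip) = 42.13 × tan 22° = 42.13 × 0.4040
Depth = 17.02 m

17.0 m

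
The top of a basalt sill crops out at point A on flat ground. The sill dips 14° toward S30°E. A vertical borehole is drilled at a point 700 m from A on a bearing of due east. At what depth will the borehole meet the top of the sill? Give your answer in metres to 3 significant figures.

The hole lies 60° from the dip direction, so the down-dip offset is 700 × cos 60° = 350.00 m.
Depth = down-dip offset × tan(dip) = 350.00 × tan 14° = 350.00 × 0.2493
Depth = 87.26 m

87.3 m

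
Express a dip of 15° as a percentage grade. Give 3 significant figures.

grade % = 100 × tan 15° = 100 × 0.2679

26.8%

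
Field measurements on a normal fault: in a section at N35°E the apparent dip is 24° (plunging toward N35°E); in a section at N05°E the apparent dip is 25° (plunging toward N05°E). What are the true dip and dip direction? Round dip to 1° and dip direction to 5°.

Represent each trace as a vector plunging at its apparent dip toward its trend (east-north-up frame): v₁ = (0.524, 0.748, -0.407), v₂ = (0.079, 0.903, -0.423).
The plane normal is n = v₁ × v₂ ∝ (0.051, 0.189, 0.414).
Dip δ = arctan(|n_h|/n_z) = arctan(0.196/0.414) = 25.3°.
Dip direction = azimuth of (n_x, n_y) = atan2(0.051, 0.189) = 15°.

true dip 25°, dip direction 015°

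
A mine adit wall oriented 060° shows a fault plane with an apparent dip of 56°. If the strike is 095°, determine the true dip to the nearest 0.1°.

68.8°

The section is 35° from the strike.
tan δ = tan α / sin β = tan 56° / sin 35° = 1.4826 / 0.5736 = 2.5848
true dip = arctan 2.5848 = 68.85°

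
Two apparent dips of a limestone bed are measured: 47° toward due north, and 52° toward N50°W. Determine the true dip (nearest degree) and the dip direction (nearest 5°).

true dip 53°, dip direction 325°

Represent each trace as a vector plunging at its apparent dip toward its trend (east-north-up frame): v₁ = (0.000, 0.682, -0.731), v₂ = (-0.472, 0.396, -0.788).
Cross product v₁ × v₂ gives the pole to the plane: n ∝ (-0.248, 0.345, 0.322).
tan δ = √(n_x²+n_y²)/n_z = 0.425/0.322, so δ = 52.9°.
Dip direction = azimuth of (n_x, n_y) = atan2(-0.248, 0.345) = 324°.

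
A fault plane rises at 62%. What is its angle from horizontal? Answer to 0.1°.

31.8°

tan θ = 62/100 = 0.6200
θ = arctan(0.6200) = 31.80°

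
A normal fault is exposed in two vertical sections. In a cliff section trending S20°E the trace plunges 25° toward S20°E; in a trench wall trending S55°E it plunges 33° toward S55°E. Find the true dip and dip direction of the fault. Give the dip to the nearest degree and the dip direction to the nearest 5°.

true dip 33°, dip direction 115°

Each apparent-dip line lies in the plane. As unit vectors (x east, y north, z up), v₁ plunges 25°→S20°E and v₂ plunges 33°→S55°E.
Cross product v₁ × v₂ gives the pole to the plane: n ∝ (0.261, -0.122, 0.436).
Dip δ = arctan(|n_h|/n_z) = arctan(0.287/0.436) = 33.4°.
Dip direction = atan2(0.261, -0.122) = 115° (azimuth of n's horizontal projection).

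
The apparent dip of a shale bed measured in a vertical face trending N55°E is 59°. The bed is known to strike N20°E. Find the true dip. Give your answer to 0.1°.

β = acute angle between strike N20°E and section N55°E = 35°.
tan δ = tan α / sin β = tan 59° / sin 35° = 1.6643 / 0.5736 = 2.9016
true dip = arctan 2.9016 = 70.98°

71.0°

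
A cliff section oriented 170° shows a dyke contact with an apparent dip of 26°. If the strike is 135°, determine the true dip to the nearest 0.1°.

β = acute angle between strike 135° and section 170° = 35°.
tan δ = tan α / sin β = tan 26° / sin 35° = 0.4877 / 0.5736 = 0.8503
true dip = arctan 0.8503 = 40.38°

40.4°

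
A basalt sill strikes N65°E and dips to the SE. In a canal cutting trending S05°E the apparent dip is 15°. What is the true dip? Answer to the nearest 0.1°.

The section is 70° from the strike.
tan δ = tan α / sin β = tan 15° / sin 70° = 0.2679 / 0.9397 = 0.2851
δ = arctan(0.2851) = 15.92°

15.9°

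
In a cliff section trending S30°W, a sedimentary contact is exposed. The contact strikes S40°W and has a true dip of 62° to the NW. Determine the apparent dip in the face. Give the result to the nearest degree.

The section lies 10° from the strike.
tan(apparent dip) = tan 62° · sin 10° = 0.3266
apparent dip = arctan 0.3266 = 18.09°

18°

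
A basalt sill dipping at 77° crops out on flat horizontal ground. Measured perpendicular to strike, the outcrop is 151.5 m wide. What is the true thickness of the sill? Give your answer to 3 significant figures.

148 m

True thickness t = w · sin(dip) = 151.5 × sin 77°
t = 151.5 × 0.9744 = 147.617 m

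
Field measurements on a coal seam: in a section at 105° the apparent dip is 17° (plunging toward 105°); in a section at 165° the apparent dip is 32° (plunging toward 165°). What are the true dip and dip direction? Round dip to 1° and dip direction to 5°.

Each apparent-dip line lies in the plane. As unit vectors (x east, y north, z up), v₁ plunges 17°→105° and v₂ plunges 32°→165°.
The plane normal is n = v₁ × v₂ ∝ (0.108, -0.425, 0.702).
Dip δ = arctan(|n_h|/n_z) = arctan(0.439/0.702) = 32.0°.
Dip direction = azimuth of (n_x, n_y) = atan2(0.108, -0.425) = 166°.

true dip 32°, dip direction 165°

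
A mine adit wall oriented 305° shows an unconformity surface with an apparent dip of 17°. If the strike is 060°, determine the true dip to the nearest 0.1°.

β = acute angle between strike 060° and section 305° = 65°.
tan δ = tan α / sin β = tan 17° / sin 65° = 0.3057 / 0.9063 = 0.3373
δ = arctan(0.3373) = 18.64°

18.6°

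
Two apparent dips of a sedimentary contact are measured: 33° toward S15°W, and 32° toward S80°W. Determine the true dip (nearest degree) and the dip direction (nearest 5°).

true dip 37°, dip direction 225°

The two traces are lines in the plane: v₁ = (sin 195°·cos 33°, cos 195°·cos 33°, −sin 33°), v₂ = (sin 260°·cos 32°, cos 260°·cos 32°, −sin 32°).
Cross product v₁ × v₂ gives the pole to the plane: n ∝ (-0.349, -0.340, 0.645).
True dip = arccos(n_z / |n|) = arccos(0.7978) = 37.1°.
Dip direction = atan2(-0.349, -0.340) = 226° (azimuth of n's horizontal projection).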